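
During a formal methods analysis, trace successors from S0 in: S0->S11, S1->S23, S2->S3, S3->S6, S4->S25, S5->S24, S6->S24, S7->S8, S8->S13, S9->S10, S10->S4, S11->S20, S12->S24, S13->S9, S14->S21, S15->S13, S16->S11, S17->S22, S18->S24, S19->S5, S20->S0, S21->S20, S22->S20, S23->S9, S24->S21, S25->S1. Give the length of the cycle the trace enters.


Trace from S0 until a state repeats:
  S0 -> S11 -> S20 -> S0
S0 first seen at step 0, revisited at step 3.
Cycle length = 3 - 0 = 3

3


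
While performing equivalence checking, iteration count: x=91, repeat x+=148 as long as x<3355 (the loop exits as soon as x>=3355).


Step 1: x goes from 91 toward 3355 by 148; the body runs while x<3355, so iterations = ceil((bound-start)/step)
Step 2: Distance=3264
Step 3: ceil(3264/148)=23

23


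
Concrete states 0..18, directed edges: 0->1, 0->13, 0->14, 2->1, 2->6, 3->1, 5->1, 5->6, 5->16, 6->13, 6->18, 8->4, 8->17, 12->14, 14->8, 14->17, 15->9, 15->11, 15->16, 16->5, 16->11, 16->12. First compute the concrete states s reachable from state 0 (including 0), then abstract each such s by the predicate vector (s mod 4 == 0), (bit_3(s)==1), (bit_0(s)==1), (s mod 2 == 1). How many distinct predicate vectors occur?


BFS from 0:
Concrete reachable: {0, 1, 4, 8, 13, 14, 17}
Abstract via predicates (s mod 4 == 0), (bit_3(s)==1), (bit_0(s)==1), (s mod 2 == 1):
  (0,0,1,1) <- {1, 17}
  (0,1,0,0) <- {14}
  (0,1,1,1) <- {13}
  (1,0,0,0) <- {0, 4}
  (1,1,0,0) <- {8}
Distinct abstract states = 5

5


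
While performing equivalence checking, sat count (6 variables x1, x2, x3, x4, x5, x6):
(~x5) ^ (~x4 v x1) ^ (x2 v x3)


CNF with 3 clauses over 6 vars (64 assignments).
An assignment satisfies CNF iff every clause has >=1 true literal.
Check each row (bits = x1,x2,x3,x4,x5,x6; clause T/F shown):
  row 0 [000000]: clauses=TTF -> 0
  row 1 [000001]: clauses=TTF -> 0
  row 2 [000010]: clauses=FTF -> 0
  row 3 [000011]: clauses=FTF -> 0
  row 4 [000100]: clauses=TFF -> 0
  (every remaining row is evaluated the same way; all 64 results are listed next)
Full result column, 8 rows per line (x1,x2,x3 fixed per line; x4,x5,x6 runs 000..111 left to right):
  rows 0-7 [x1,x2,x3=000]: 00000000  (ones: 0)
  rows 8-15 [x1,x2,x3=001]: 11000000  (ones: 2)
  rows 16-23 [x1,x2,x3=010]: 11000000  (ones: 2)
  rows 24-31 [x1,x2,x3=011]: 11000000  (ones: 2)
  rows 32-39 [x1,x2,x3=100]: 00000000  (ones: 0)
  rows 40-47 [x1,x2,x3=101]: 11001100  (ones: 4)
  rows 48-55 [x1,x2,x3=110]: 11001100  (ones: 4)
  rows 56-63 [x1,x2,x3=111]: 11001100  (ones: 4)
Satisfying assignments = 0+2+2+2+0+4+4+4 = 18

18


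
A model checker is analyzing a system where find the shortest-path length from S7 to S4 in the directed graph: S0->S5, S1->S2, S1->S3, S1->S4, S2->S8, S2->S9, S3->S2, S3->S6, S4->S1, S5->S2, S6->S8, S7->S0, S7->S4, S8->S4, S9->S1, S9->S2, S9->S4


BFS layer-by-layer from S7:
  dist 0: {S7}
  dist 1: {S0, S4}
  -> S4 reached at distance 1
Shortest path length = 1

1


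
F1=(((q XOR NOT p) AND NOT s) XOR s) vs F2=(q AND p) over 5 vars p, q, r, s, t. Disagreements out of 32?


F1 = (((q XOR NOT p) AND NOT s) XOR s)
F2 = (q AND p)
Evaluate both on each of 32 rows (bits = p,q,r,s,t):
  row 0 [00000]: F1=1 F2=0 (differ) -> 1
  row 1 [00001]: F1=1 F2=0 (differ) -> 1
  row 2 [00010]: F1=1 F2=0 (differ) -> 1
  row 3 [00011]: F1=1 F2=0 (differ) -> 1
  row 4 [00100]: F1=1 F2=0 (differ) -> 1
  row 5 [00101]: F1=1 F2=0 (differ) -> 1
  row 6 [00110]: F1=1 F2=0 (differ) -> 1
  row 7 [00111]: F1=1 F2=0 (differ) -> 1
  row 8 [01000]: F1=0 F2=0 -> 0
  row 9 [01001]: F1=0 F2=0 -> 0
  row 10 [01010]: F1=1 F2=0 (differ) -> 1
  row 11 [01011]: F1=1 F2=0 (differ) -> 1
  row 12 [01100]: F1=0 F2=0 -> 0
  row 13 [01101]: F1=0 F2=0 -> 0
  row 14 [01110]: F1=1 F2=0 (differ) -> 1
  row 15 [01111]: F1=1 F2=0 (differ) -> 1
  row 16 [10000]: F1=0 F2=0 -> 0
  row 17 [10001]: F1=0 F2=0 -> 0
  row 18 [10010]: F1=1 F2=0 (differ) -> 1
  row 19 [10011]: F1=1 F2=0 (differ) -> 1
  row 20 [10100]: F1=0 F2=0 -> 0
  row 21 [10101]: F1=0 F2=0 -> 0
  row 22 [10110]: F1=1 F2=0 (differ) -> 1
  row 23 [10111]: F1=1 F2=0 (differ) -> 1
  row 24 [11000]: F1=1 F2=1 -> 0
  row 25 [11001]: F1=1 F2=1 -> 0
  row 26 [11010]: F1=1 F2=1 -> 0
  row 27 [11011]: F1=1 F2=1 -> 0
  row 28 [11100]: F1=1 F2=1 -> 0
  row 29 [11101]: F1=1 F2=1 -> 0
  row 30 [11110]: F1=1 F2=1 -> 0
  row 31 [11111]: F1=1 F2=1 -> 0
Full result column, 8 rows per line (p,q fixed per line; r,s,t runs 000..111 left to right):
  rows 0-7 [p,q=00]: 11111111  (ones: 8)
  rows 8-15 [p,q=01]: 00110011  (ones: 4)
  rows 16-23 [p,q=10]: 00110011  (ones: 4)
  rows 24-31 [p,q=11]: 00000000  (ones: 0)
Disagreements = 8+4+4+0 = 16

16


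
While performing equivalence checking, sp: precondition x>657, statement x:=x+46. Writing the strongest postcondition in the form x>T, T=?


Formula: sp(P, x:=E) = exists old_x. (x = E[old_x/x]) AND P[old_x/x] (old_x is the value of x before the assignment; eliminate old_x by solving x = E[old_x/x] for old_x)
Step 1: Precondition P: x>657, i.e. old_x > 657
Step 2: Assignment gives x = old_x + 46, so old_x = x - 46
Step 3: Substitute into P: x - 46 > 657
Step 4: Simplify: x > 657+46 = 703

703


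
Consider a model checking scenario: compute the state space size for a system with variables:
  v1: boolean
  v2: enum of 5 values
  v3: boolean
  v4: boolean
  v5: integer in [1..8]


State space = product of domain sizes of all variables.
Domain sizes:
  v1 (boolean): 2
  v2 (enum of 5 values): 5
  v3 (boolean): 2
  v4 (boolean): 2
  v5 (integer in [1..8]): 8
Product = 2 * 5 * 2 * 2 * 8 = 320

320


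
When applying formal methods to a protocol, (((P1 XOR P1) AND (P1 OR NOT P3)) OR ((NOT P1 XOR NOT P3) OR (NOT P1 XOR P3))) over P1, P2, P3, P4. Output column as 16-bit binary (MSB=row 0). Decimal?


Formula: (((P1 XOR P1) AND (P1 OR NOT P3)) OR ((NOT P1 XOR NOT P3) OR (NOT P1 XOR P3))) over P1, P2, P3, P4 (16 rows)
Evaluate each row (bits = P1,P2,P3,P4, MSB first):
  row 0 [0000]: (((0 XOR 0) AND (0 OR NOT 0)) OR ((NOT 0 XOR NOT 0) OR (NOT 0 XOR 0))) -> 1
  row 1 [0001]: (((0 XOR 0) AND (0 OR NOT 0)) OR ((NOT 0 XOR NOT 0) OR (NOT 0 XOR 0))) -> 1
  row 2 [0010]: (((0 XOR 0) AND (0 OR NOT 1)) OR ((NOT 0 XOR NOT 1) OR (NOT 0 XOR 1))) -> 1
  row 3 [0011]: (((0 XOR 0) AND (0 OR NOT 1)) OR ((NOT 0 XOR NOT 1) OR (NOT 0 XOR 1))) -> 1
  row 4 [0100]: (((0 XOR 0) AND (0 OR NOT 0)) OR ((NOT 0 XOR NOT 0) OR (NOT 0 XOR 0))) -> 1
  row 5 [0101]: (((0 XOR 0) AND (0 OR NOT 0)) OR ((NOT 0 XOR NOT 0) OR (NOT 0 XOR 0))) -> 1
  row 6 [0110]: (((0 XOR 0) AND (0 OR NOT 1)) OR ((NOT 0 XOR NOT 1) OR (NOT 0 XOR 1))) -> 1
  row 7 [0111]: (((0 XOR 0) AND (0 OR NOT 1)) OR ((NOT 0 XOR NOT 1) OR (NOT 0 XOR 1))) -> 1
  row 8 [1000]: (((1 XOR 1) AND (1 OR NOT 0)) OR ((NOT 1 XOR NOT 0) OR (NOT 1 XOR 0))) -> 1
  row 9 [1001]: (((1 XOR 1) AND (1 OR NOT 0)) OR ((NOT 1 XOR NOT 0) OR (NOT 1 XOR 0))) -> 1
  row 10 [1010]: (((1 XOR 1) AND (1 OR NOT 1)) OR ((NOT 1 XOR NOT 1) OR (NOT 1 XOR 1))) -> 1
  row 11 [1011]: (((1 XOR 1) AND (1 OR NOT 1)) OR ((NOT 1 XOR NOT 1) OR (NOT 1 XOR 1))) -> 1
  row 12 [1100]: (((1 XOR 1) AND (1 OR NOT 0)) OR ((NOT 1 XOR NOT 0) OR (NOT 1 XOR 0))) -> 1
  row 13 [1101]: (((1 XOR 1) AND (1 OR NOT 0)) OR ((NOT 1 XOR NOT 0) OR (NOT 1 XOR 0))) -> 1
  row 14 [1110]: (((1 XOR 1) AND (1 OR NOT 1)) OR ((NOT 1 XOR NOT 1) OR (NOT 1 XOR 1))) -> 1
  row 15 [1111]: (((1 XOR 1) AND (1 OR NOT 1)) OR ((NOT 1 XOR NOT 1) OR (NOT 1 XOR 1))) -> 1
Full result column, 4 rows per line (P1,P2 fixed per line; P3,P4 runs 00..11 left to right):
  rows 0-3 [P1,P2=00]: 1111  = hex F
  rows 4-7 [P1,P2=01]: 1111  = hex F
  rows 8-11 [P1,P2=10]: 1111  = hex F
  rows 12-15 [P1,P2=11]: 1111  = hex F
Output column (row 0 .. row 15) = 1111111111111111
Output column grouped in 4s = 1111 1111 1111 1111 = 0xFFFF
Convert to decimal digit by digit (value = value*16 + digit):
  F -> 15
  15*16 + 15 (F) = 255
  255*16 + 15 (F) = 4095
  4095*16 + 15 (F) = 65535
Decimal = 65535

65535


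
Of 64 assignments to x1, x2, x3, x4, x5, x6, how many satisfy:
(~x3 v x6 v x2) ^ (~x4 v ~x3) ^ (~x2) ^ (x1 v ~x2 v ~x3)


CNF with 4 clauses over 6 vars (64 assignments).
An assignment satisfies CNF iff every clause has >=1 true literal.
Check each row (bits = x1,x2,x3,x4,x5,x6; clause T/F shown):
  row 0 [000000]: clauses=TTTT -> 1
  row 1 [000001]: clauses=TTTT -> 1
  row 2 [000010]: clauses=TTTT -> 1
  row 3 [000011]: clauses=TTTT -> 1
  row 4 [000100]: clauses=TTTT -> 1
  (every remaining row is evaluated the same way; all 64 results are listed next)
Full result column, 8 rows per line (x1,x2,x3 fixed per line; x4,x5,x6 runs 000..111 left to right):
  rows 0-7 [x1,x2,x3=000]: 11111111  (ones: 8)
  rows 8-15 [x1,x2,x3=001]: 01010000  (ones: 2)
  rows 16-23 [x1,x2,x3=010]: 00000000  (ones: 0)
  rows 24-31 [x1,x2,x3=011]: 00000000  (ones: 0)
  rows 32-39 [x1,x2,x3=100]: 11111111  (ones: 8)
  rows 40-47 [x1,x2,x3=101]: 01010000  (ones: 2)
  rows 48-55 [x1,x2,x3=110]: 00000000  (ones: 0)
  rows 56-63 [x1,x2,x3=111]: 00000000  (ones: 0)
Satisfying assignments = 8+2+0+0+8+2+0+0 = 20

20


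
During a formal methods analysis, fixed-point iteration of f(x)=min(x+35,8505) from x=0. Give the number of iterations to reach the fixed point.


Step 1: x=0, cap=8505, increment=35
Step 2: x grows by 35 each step until capped at 8505; fixed point is x=8505
Step 3: iterations = ceil(8505/35) = 243

243


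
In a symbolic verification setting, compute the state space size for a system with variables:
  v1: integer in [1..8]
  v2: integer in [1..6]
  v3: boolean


State space = product of domain sizes of all variables.
Domain sizes:
  v1 (integer in [1..8]): 8
  v2 (integer in [1..6]): 6
  v3 (boolean): 2
Product = 8 * 6 * 2 = 96

96


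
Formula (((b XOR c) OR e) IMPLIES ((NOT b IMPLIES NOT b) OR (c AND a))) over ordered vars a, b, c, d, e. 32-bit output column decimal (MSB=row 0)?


Formula: (((b XOR c) OR e) IMPLIES ((NOT b IMPLIES NOT b) OR (c AND a))) over a, b, c, d, e (32 rows)
Evaluate each row (bits = a,b,c,d,e, MSB first):
  row 0 [00000]: (((0 XOR 0) OR 0) IMPLIES ((NOT 0 IMPLIES NOT 0) OR (0 AND 0))) -> 1
  row 1 [00001]: (((0 XOR 0) OR 1) IMPLIES ((NOT 0 IMPLIES NOT 0) OR (0 AND 0))) -> 1
  row 2 [00010]: (((0 XOR 0) OR 0) IMPLIES ((NOT 0 IMPLIES NOT 0) OR (0 AND 0))) -> 1
  row 3 [00011]: (((0 XOR 0) OR 1) IMPLIES ((NOT 0 IMPLIES NOT 0) OR (0 AND 0))) -> 1
  row 4 [00100]: (((0 XOR 1) OR 0) IMPLIES ((NOT 0 IMPLIES NOT 0) OR (1 AND 0))) -> 1
  row 5 [00101]: (((0 XOR 1) OR 1) IMPLIES ((NOT 0 IMPLIES NOT 0) OR (1 AND 0))) -> 1
  row 6 [00110]: (((0 XOR 1) OR 0) IMPLIES ((NOT 0 IMPLIES NOT 0) OR (1 AND 0))) -> 1
  row 7 [00111]: (((0 XOR 1) OR 1) IMPLIES ((NOT 0 IMPLIES NOT 0) OR (1 AND 0))) -> 1
  row 8 [01000]: (((1 XOR 0) OR 0) IMPLIES ((NOT 1 IMPLIES NOT 1) OR (0 AND 0))) -> 1
  row 9 [01001]: (((1 XOR 0) OR 1) IMPLIES ((NOT 1 IMPLIES NOT 1) OR (0 AND 0))) -> 1
  row 10 [01010]: (((1 XOR 0) OR 0) IMPLIES ((NOT 1 IMPLIES NOT 1) OR (0 AND 0))) -> 1
  row 11 [01011]: (((1 XOR 0) OR 1) IMPLIES ((NOT 1 IMPLIES NOT 1) OR (0 AND 0))) -> 1
  row 12 [01100]: (((1 XOR 1) OR 0) IMPLIES ((NOT 1 IMPLIES NOT 1) OR (1 AND 0))) -> 1
  row 13 [01101]: (((1 XOR 1) OR 1) IMPLIES ((NOT 1 IMPLIES NOT 1) OR (1 AND 0))) -> 1
  row 14 [01110]: (((1 XOR 1) OR 0) IMPLIES ((NOT 1 IMPLIES NOT 1) OR (1 AND 0))) -> 1
  row 15 [01111]: (((1 XOR 1) OR 1) IMPLIES ((NOT 1 IMPLIES NOT 1) OR (1 AND 0))) -> 1
  row 16 [10000]: (((0 XOR 0) OR 0) IMPLIES ((NOT 0 IMPLIES NOT 0) OR (0 AND 1))) -> 1
  row 17 [10001]: (((0 XOR 0) OR 1) IMPLIES ((NOT 0 IMPLIES NOT 0) OR (0 AND 1))) -> 1
  row 18 [10010]: (((0 XOR 0) OR 0) IMPLIES ((NOT 0 IMPLIES NOT 0) OR (0 AND 1))) -> 1
  row 19 [10011]: (((0 XOR 0) OR 1) IMPLIES ((NOT 0 IMPLIES NOT 0) OR (0 AND 1))) -> 1
  row 20 [10100]: (((0 XOR 1) OR 0) IMPLIES ((NOT 0 IMPLIES NOT 0) OR (1 AND 1))) -> 1
  row 21 [10101]: (((0 XOR 1) OR 1) IMPLIES ((NOT 0 IMPLIES NOT 0) OR (1 AND 1))) -> 1
  row 22 [10110]: (((0 XOR 1) OR 0) IMPLIES ((NOT 0 IMPLIES NOT 0) OR (1 AND 1))) -> 1
  row 23 [10111]: (((0 XOR 1) OR 1) IMPLIES ((NOT 0 IMPLIES NOT 0) OR (1 AND 1))) -> 1
  row 24 [11000]: (((1 XOR 0) OR 0) IMPLIES ((NOT 1 IMPLIES NOT 1) OR (0 AND 1))) -> 1
  row 25 [11001]: (((1 XOR 0) OR 1) IMPLIES ((NOT 1 IMPLIES NOT 1) OR (0 AND 1))) -> 1
  row 26 [11010]: (((1 XOR 0) OR 0) IMPLIES ((NOT 1 IMPLIES NOT 1) OR (0 AND 1))) -> 1
  row 27 [11011]: (((1 XOR 0) OR 1) IMPLIES ((NOT 1 IMPLIES NOT 1) OR (0 AND 1))) -> 1
  row 28 [11100]: (((1 XOR 1) OR 0) IMPLIES ((NOT 1 IMPLIES NOT 1) OR (1 AND 1))) -> 1
  row 29 [11101]: (((1 XOR 1) OR 1) IMPLIES ((NOT 1 IMPLIES NOT 1) OR (1 AND 1))) -> 1
  row 30 [11110]: (((1 XOR 1) OR 0) IMPLIES ((NOT 1 IMPLIES NOT 1) OR (1 AND 1))) -> 1
  row 31 [11111]: (((1 XOR 1) OR 1) IMPLIES ((NOT 1 IMPLIES NOT 1) OR (1 AND 1))) -> 1
Full result column, 4 rows per line (a,b,c fixed per line; d,e runs 00..11 left to right):
  rows 0-3 [a,b,c=000]: 1111  = hex F
  rows 4-7 [a,b,c=001]: 1111  = hex F
  rows 8-11 [a,b,c=010]: 1111  = hex F
  rows 12-15 [a,b,c=011]: 1111  = hex F
  rows 16-19 [a,b,c=100]: 1111  = hex F
  rows 20-23 [a,b,c=101]: 1111  = hex F
  rows 24-27 [a,b,c=110]: 1111  = hex F
  rows 28-31 [a,b,c=111]: 1111  = hex F
Output column (row 0 .. row 31) = 11111111111111111111111111111111
Output column grouped in 4s = 1111 1111 1111 1111 1111 1111 1111 1111 = 0xFFFFFFFF
Convert to decimal digit by digit (value = value*16 + digit):
  F -> 15
  15*16 + 15 (F) = 255
  255*16 + 15 (F) = 4095
  4095*16 + 15 (F) = 65535
  65535*16 + 15 (F) = 1048575
  1048575*16 + 15 (F) = 16777215
  16777215*16 + 15 (F) = 268435455
  268435455*16 + 15 (F) = 4294967295
Decimal = 4294967295

4294967295


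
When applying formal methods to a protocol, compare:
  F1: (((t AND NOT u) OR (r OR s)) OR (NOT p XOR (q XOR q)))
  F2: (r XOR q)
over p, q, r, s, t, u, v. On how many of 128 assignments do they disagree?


F1 = (((t AND NOT u) OR (r OR s)) OR (NOT p XOR (q XOR q)))
F2 = (r XOR q)
Evaluate both on each of 128 rows (bits = p,q,r,s,t,u,v):
  row 0 [0000000]: F1=1 F2=0 (differ) -> 1
  row 1 [0000001]: F1=1 F2=0 (differ) -> 1
  row 2 [0000010]: F1=1 F2=0 (differ) -> 1
  row 3 [0000011]: F1=1 F2=0 (differ) -> 1
  row 4 [0000100]: F1=1 F2=0 (differ) -> 1
  (every remaining row is evaluated the same way; all 128 results are listed next)
Full result column, 8 rows per line (p,q,r,s fixed per line; t,u,v runs 000..111 left to right):
  rows 0-7 [p,q,r,s=0000]: 11111111  (ones: 8)
  rows 8-15 [p,q,r,s=0001]: 11111111  (ones: 8)
  rows 16-23 [p,q,r,s=0010]: 00000000  (ones: 0)
  rows 24-31 [p,q,r,s=0011]: 00000000  (ones: 0)
  rows 32-39 [p,q,r,s=0100]: 00000000  (ones: 0)
  rows 40-47 [p,q,r,s=0101]: 00000000  (ones: 0)
  rows 48-55 [p,q,r,s=0110]: 11111111  (ones: 8)
  rows 56-63 [p,q,r,s=0111]: 11111111  (ones: 8)
  rows 64-71 [p,q,r,s=1000]: 00001100  (ones: 2)
  rows 72-79 [p,q,r,s=1001]: 11111111  (ones: 8)
  rows 80-87 [p,q,r,s=1010]: 00000000  (ones: 0)
  rows 88-95 [p,q,r,s=1011]: 00000000  (ones: 0)
  rows 96-103 [p,q,r,s=1100]: 11110011  (ones: 6)
  rows 104-111 [p,q,r,s=1101]: 00000000  (ones: 0)
  rows 112-119 [p,q,r,s=1110]: 11111111  (ones: 8)
  rows 120-127 [p,q,r,s=1111]: 11111111  (ones: 8)
Disagreements = 8+8+0+0+0+0+8+8+2+8+0+0+6+0+8+8 = 64

64


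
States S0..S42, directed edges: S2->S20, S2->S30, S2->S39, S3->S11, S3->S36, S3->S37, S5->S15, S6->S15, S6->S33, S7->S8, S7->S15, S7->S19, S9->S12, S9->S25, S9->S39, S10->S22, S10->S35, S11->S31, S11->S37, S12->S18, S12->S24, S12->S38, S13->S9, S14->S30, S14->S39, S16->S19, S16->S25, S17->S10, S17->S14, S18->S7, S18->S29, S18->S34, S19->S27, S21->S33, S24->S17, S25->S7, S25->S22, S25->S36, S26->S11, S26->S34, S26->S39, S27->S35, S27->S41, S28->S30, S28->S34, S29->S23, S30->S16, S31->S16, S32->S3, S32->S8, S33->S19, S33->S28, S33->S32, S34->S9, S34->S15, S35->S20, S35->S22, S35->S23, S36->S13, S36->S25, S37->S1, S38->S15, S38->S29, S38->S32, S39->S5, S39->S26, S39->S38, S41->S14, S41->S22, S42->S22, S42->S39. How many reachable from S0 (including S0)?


BFS from S0:
  layer 0: {S0}
Reachable set: {S0}
Count = 1

1


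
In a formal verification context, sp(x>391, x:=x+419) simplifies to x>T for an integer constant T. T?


Formula: sp(P, x:=E) = exists old_x. (x = E[old_x/x]) AND P[old_x/x] (old_x is the value of x before the assignment; eliminate old_x by solving x = E[old_x/x] for old_x)
Step 1: Precondition P: x>391, i.e. old_x > 391
Step 2: Assignment gives x = old_x + 419, so old_x = x - 419
Step 3: Substitute into P: x - 419 > 391
Step 4: Simplify: x > 391+419 = 810

810


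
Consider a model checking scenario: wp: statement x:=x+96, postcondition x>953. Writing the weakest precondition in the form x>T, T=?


Formula: wp(x:=E, P) = P[E/x] (substitute E for x in postcondition)
Step 1: Postcondition: x>953
Step 2: Substitute x+96 for x: x+96>953
Step 3: Solve for x: x > 953-96 = 857

857


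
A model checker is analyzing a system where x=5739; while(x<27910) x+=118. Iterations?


Step 1: x goes from 5739 toward 27910 by 118; the body runs while x<27910, so iterations = ceil((bound-start)/step)
Step 2: Distance=22171
Step 3: ceil(22171/118)=188

188


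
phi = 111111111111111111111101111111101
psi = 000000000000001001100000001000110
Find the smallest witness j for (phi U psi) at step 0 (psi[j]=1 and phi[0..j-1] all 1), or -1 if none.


(phi U psi) at 0: need smallest j with psi[j]=1 and phi[i]=1 for all i in [0,j).
Scan from step 0:
  step 0: phi=1, psi=0 -> continue
  step 1: phi=1, psi=0 -> continue
  step 2: phi=1, psi=0 -> continue
  step 3: phi=1, psi=0 -> continue
  step 14: psi=1 and phi held for [0,14) -> witness found
Witness step = 14

14


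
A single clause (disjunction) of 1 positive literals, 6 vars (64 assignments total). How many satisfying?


Step 1: Total=2^6=64
Step 2: Unsat when all 1 false: 2^5=32
Step 3: Sat=64-32=32

32


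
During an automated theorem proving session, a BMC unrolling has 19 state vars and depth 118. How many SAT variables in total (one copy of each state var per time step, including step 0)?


BMC unrolls to depth k, creating one copy of each state var for steps 0..k.
Step count = 118 + 1 = 119 (steps 0 through 118)
Vars per step = 19
Total = 19 * 119 = 2261

2261


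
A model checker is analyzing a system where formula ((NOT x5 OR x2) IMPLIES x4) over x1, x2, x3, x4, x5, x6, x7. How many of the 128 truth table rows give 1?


Formula: ((NOT x5 OR x2) IMPLIES x4) over 7 vars (128 rows)
Evaluate each row (x1, x2, x3, x4, x5, x6, x7 as bits, MSB first):
  row 0 [0000000]: ((NOT 0 OR 0) IMPLIES 0) -> 0
  row 1 [0000001]: ((NOT 0 OR 0) IMPLIES 0) -> 0
  row 2 [0000010]: ((NOT 0 OR 0) IMPLIES 0) -> 0
  row 3 [0000011]: ((NOT 0 OR 0) IMPLIES 0) -> 0
  row 4 [0000100]: ((NOT 1 OR 0) IMPLIES 0) -> 1
  (every remaining row is evaluated the same way; all 128 results are listed next)
Full result column, 8 rows per line (x1,x2,x3,x4 fixed per line; x5,x6,x7 runs 000..111 left to right):
  rows 0-7 [x1,x2,x3,x4=0000]: 00001111  (ones: 4)
  rows 8-15 [x1,x2,x3,x4=0001]: 11111111  (ones: 8)
  rows 16-23 [x1,x2,x3,x4=0010]: 00001111  (ones: 4)
  rows 24-31 [x1,x2,x3,x4=0011]: 11111111  (ones: 8)
  rows 32-39 [x1,x2,x3,x4=0100]: 00000000  (ones: 0)
  rows 40-47 [x1,x2,x3,x4=0101]: 11111111  (ones: 8)
  rows 48-55 [x1,x2,x3,x4=0110]: 00000000  (ones: 0)
  rows 56-63 [x1,x2,x3,x4=0111]: 11111111  (ones: 8)
  rows 64-71 [x1,x2,x3,x4=1000]: 00001111  (ones: 4)
  rows 72-79 [x1,x2,x3,x4=1001]: 11111111  (ones: 8)
  rows 80-87 [x1,x2,x3,x4=1010]: 00001111  (ones: 4)
  rows 88-95 [x1,x2,x3,x4=1011]: 11111111  (ones: 8)
  rows 96-103 [x1,x2,x3,x4=1100]: 00000000  (ones: 0)
  rows 104-111 [x1,x2,x3,x4=1101]: 11111111  (ones: 8)
  rows 112-119 [x1,x2,x3,x4=1110]: 00000000  (ones: 0)
  rows 120-127 [x1,x2,x3,x4=1111]: 11111111  (ones: 8)
Count of 1-rows = 4+8+4+8+0+8+0+8+4+8+4+8+0+8+0+8 = 80

80


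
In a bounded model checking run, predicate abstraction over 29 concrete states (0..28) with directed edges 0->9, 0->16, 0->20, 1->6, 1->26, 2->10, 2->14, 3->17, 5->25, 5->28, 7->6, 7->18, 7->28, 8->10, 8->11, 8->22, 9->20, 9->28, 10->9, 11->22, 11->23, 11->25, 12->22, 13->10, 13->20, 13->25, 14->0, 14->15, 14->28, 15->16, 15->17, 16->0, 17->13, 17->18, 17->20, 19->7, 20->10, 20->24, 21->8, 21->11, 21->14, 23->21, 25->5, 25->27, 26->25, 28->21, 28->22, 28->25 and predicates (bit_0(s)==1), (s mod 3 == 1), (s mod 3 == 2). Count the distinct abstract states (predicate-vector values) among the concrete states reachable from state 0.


BFS from 0:
Concrete reachable: {0, 5, 8, 9, 10, 11, 13, 14, 15, 16, 17, 18, 20, 21, 22, 23, 24, 25, 27, 28}
Abstract via predicates (bit_0(s)==1), (s mod 3 == 1), (s mod 3 == 2):
  (0,0,0) <- {0, 18, 24}
  (0,0,1) <- {8, 14, 20}
  (0,1,0) <- {10, 16, 22, 28}
  (1,0,0) <- {9, 15, 21, 27}
  (1,0,1) <- {5, 11, 17, 23}
  (1,1,0) <- {13, 25}
Distinct abstract states = 6

6


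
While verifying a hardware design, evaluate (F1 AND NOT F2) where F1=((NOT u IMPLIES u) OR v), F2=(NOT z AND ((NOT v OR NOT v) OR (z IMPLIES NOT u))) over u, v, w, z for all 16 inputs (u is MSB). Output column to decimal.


F1 = ((NOT u IMPLIES u) OR v)
F2 = (NOT z AND ((NOT v OR NOT v) OR (z IMPLIES NOT u)))
Counterexample to F1=>F2 is where F1=1 and F2=0.
Evaluate each row (bits = u,v,w,z, MSB first):
  row 0 [0000]: F1=0 F2=1 -> F1&~F2 -> 0
  row 1 [0001]: F1=0 F2=0 -> F1&~F2 -> 0
  row 2 [0010]: F1=0 F2=1 -> F1&~F2 -> 0
  row 3 [0011]: F1=0 F2=0 -> F1&~F2 -> 0
  row 4 [0100]: F1=1 F2=1 -> F1&~F2 -> 0
  row 5 [0101]: F1=1 F2=0 -> F1&~F2 -> 1
  row 6 [0110]: F1=1 F2=1 -> F1&~F2 -> 0
  row 7 [0111]: F1=1 F2=0 -> F1&~F2 -> 1
  row 8 [1000]: F1=1 F2=1 -> F1&~F2 -> 0
  row 9 [1001]: F1=1 F2=0 -> F1&~F2 -> 1
  row 10 [1010]: F1=1 F2=1 -> F1&~F2 -> 0
  row 11 [1011]: F1=1 F2=0 -> F1&~F2 -> 1
  row 12 [1100]: F1=1 F2=1 -> F1&~F2 -> 0
  row 13 [1101]: F1=1 F2=0 -> F1&~F2 -> 1
  row 14 [1110]: F1=1 F2=1 -> F1&~F2 -> 0
  row 15 [1111]: F1=1 F2=0 -> F1&~F2 -> 1
Full result column, 4 rows per line (u,v fixed per line; w,z runs 00..11 left to right):
  rows 0-3 [u,v=00]: 0000  = hex 0
  rows 4-7 [u,v=01]: 0101  = hex 5
  rows 8-11 [u,v=10]: 0101  = hex 5
  rows 12-15 [u,v=11]: 0101  = hex 5
Counterexample vector (row 0 .. row 15) = 0000010101010101
Output column grouped in 4s = 0000 0101 0101 0101 = 0x0555
Convert to decimal digit by digit (value = value*16 + digit):
  0 -> 0
  0*16 + 5 = 5
  5*16 + 5 = 85
  85*16 + 5 = 1365
Decimal = 1365

1365


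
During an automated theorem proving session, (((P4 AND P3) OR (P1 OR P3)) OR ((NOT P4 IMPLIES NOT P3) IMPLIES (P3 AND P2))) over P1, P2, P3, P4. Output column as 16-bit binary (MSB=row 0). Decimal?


Formula: (((P4 AND P3) OR (P1 OR P3)) OR ((NOT P4 IMPLIES NOT P3) IMPLIES (P3 AND P2))) over P1, P2, P3, P4 (16 rows)
Evaluate each row (bits = P1,P2,P3,P4, MSB first):
  row 0 [0000]: (((0 AND 0) OR (0 OR 0)) OR ((NOT 0 IMPLIES NOT 0) IMPLIES (0 AND 0))) -> 0
  row 1 [0001]: (((1 AND 0) OR (0 OR 0)) OR ((NOT 1 IMPLIES NOT 0) IMPLIES (0 AND 0))) -> 0
  row 2 [0010]: (((0 AND 1) OR (0 OR 1)) OR ((NOT 0 IMPLIES NOT 1) IMPLIES (1 AND 0))) -> 1
  row 3 [0011]: (((1 AND 1) OR (0 OR 1)) OR ((NOT 1 IMPLIES NOT 1) IMPLIES (1 AND 0))) -> 1
  row 4 [0100]: (((0 AND 0) OR (0 OR 0)) OR ((NOT 0 IMPLIES NOT 0) IMPLIES (0 AND 1))) -> 0
  row 5 [0101]: (((1 AND 0) OR (0 OR 0)) OR ((NOT 1 IMPLIES NOT 0) IMPLIES (0 AND 1))) -> 0
  row 6 [0110]: (((0 AND 1) OR (0 OR 1)) OR ((NOT 0 IMPLIES NOT 1) IMPLIES (1 AND 1))) -> 1
  row 7 [0111]: (((1 AND 1) OR (0 OR 1)) OR ((NOT 1 IMPLIES NOT 1) IMPLIES (1 AND 1))) -> 1
  row 8 [1000]: (((0 AND 0) OR (1 OR 0)) OR ((NOT 0 IMPLIES NOT 0) IMPLIES (0 AND 0))) -> 1
  row 9 [1001]: (((1 AND 0) OR (1 OR 0)) OR ((NOT 1 IMPLIES NOT 0) IMPLIES (0 AND 0))) -> 1
  row 10 [1010]: (((0 AND 1) OR (1 OR 1)) OR ((NOT 0 IMPLIES NOT 1) IMPLIES (1 AND 0))) -> 1
  row 11 [1011]: (((1 AND 1) OR (1 OR 1)) OR ((NOT 1 IMPLIES NOT 1) IMPLIES (1 AND 0))) -> 1
  row 12 [1100]: (((0 AND 0) OR (1 OR 0)) OR ((NOT 0 IMPLIES NOT 0) IMPLIES (0 AND 1))) -> 1
  row 13 [1101]: (((1 AND 0) OR (1 OR 0)) OR ((NOT 1 IMPLIES NOT 0) IMPLIES (0 AND 1))) -> 1
  row 14 [1110]: (((0 AND 1) OR (1 OR 1)) OR ((NOT 0 IMPLIES NOT 1) IMPLIES (1 AND 1))) -> 1
  row 15 [1111]: (((1 AND 1) OR (1 OR 1)) OR ((NOT 1 IMPLIES NOT 1) IMPLIES (1 AND 1))) -> 1
Full result column, 4 rows per line (P1,P2 fixed per line; P3,P4 runs 00..11 left to right):
  rows 0-3 [P1,P2=00]: 0011  = hex 3
  rows 4-7 [P1,P2=01]: 0011  = hex 3
  rows 8-11 [P1,P2=10]: 1111  = hex F
  rows 12-15 [P1,P2=11]: 1111  = hex F
Output column (row 0 .. row 15) = 0011001111111111
Output column grouped in 4s = 0011 0011 1111 1111 = 0x33FF
Convert to decimal digit by digit (value = value*16 + digit):
  3 -> 3
  3*16 + 3 = 51
  51*16 + 15 (F) = 831
  831*16 + 15 (F) = 13311
Decimal = 13311

13311


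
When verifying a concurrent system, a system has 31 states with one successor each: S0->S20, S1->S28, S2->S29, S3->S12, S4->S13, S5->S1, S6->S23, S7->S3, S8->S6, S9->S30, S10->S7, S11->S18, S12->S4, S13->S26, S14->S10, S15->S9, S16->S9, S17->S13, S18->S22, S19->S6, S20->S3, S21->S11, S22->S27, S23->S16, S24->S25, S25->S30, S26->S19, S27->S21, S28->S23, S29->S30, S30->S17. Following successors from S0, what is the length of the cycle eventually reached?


Trace from S0 until a state repeats:
  S0 -> S20 -> S3 -> S12 -> S4 -> S13 -> S26 -> S19 -> S6 -> S23 -> S16 -> S9 -> S30 -> S17 -> S13
S13 first seen at step 5, revisited at step 14.
Cycle length = 14 - 5 = 9

9


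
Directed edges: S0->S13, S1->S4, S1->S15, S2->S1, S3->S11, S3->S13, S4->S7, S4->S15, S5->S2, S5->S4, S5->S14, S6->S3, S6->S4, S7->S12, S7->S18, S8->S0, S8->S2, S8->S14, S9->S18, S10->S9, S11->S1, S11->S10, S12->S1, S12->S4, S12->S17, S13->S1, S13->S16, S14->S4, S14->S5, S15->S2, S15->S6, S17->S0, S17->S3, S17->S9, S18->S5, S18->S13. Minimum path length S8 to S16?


BFS layer-by-layer from S8:
  dist 0: {S8}
  dist 1: {S0, S2, S14}
  dist 2: {S1, S4, S5, S13}
  dist 3: {S7, S15, S16}
  -> S16 reached at distance 3
Shortest path length = 3

3


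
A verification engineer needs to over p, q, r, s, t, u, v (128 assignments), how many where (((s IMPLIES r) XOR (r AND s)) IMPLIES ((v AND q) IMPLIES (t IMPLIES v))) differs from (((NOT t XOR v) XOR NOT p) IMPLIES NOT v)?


F1 = (((s IMPLIES r) XOR (r AND s)) IMPLIES ((v AND q) IMPLIES (t IMPLIES v)))
F2 = (((NOT t XOR v) XOR NOT p) IMPLIES NOT v)
Evaluate both on each of 128 rows (bits = p,q,r,s,t,u,v):
  row 0 [0000000]: F1=1 F2=1 -> 0
  row 1 [0000001]: F1=1 F2=0 (differ) -> 1
  row 2 [0000010]: F1=1 F2=1 -> 0
  row 3 [0000011]: F1=1 F2=0 (differ) -> 1
  row 4 [0000100]: F1=1 F2=1 -> 0
  (every remaining row is evaluated the same way; all 128 results are listed next)
Full result column, 8 rows per line (p,q,r,s fixed per line; t,u,v runs 000..111 left to right):
  rows 0-7 [p,q,r,s=0000]: 01010000  (ones: 2)
  rows 8-15 [p,q,r,s=0001]: 01010000  (ones: 2)
  rows 16-23 [p,q,r,s=0010]: 01010000  (ones: 2)
  rows 24-31 [p,q,r,s=0011]: 01010000  (ones: 2)
  rows 32-39 [p,q,r,s=0100]: 01010000  (ones: 2)
  rows 40-47 [p,q,r,s=0101]: 01010000  (ones: 2)
  rows 48-55 [p,q,r,s=0110]: 01010000  (ones: 2)
  rows 56-63 [p,q,r,s=0111]: 01010000  (ones: 2)
  rows 64-71 [p,q,r,s=1000]: 00000101  (ones: 2)
  rows 72-79 [p,q,r,s=1001]: 00000101  (ones: 2)
  rows 80-87 [p,q,r,s=1010]: 00000101  (ones: 2)
  rows 88-95 [p,q,r,s=1011]: 00000101  (ones: 2)
  rows 96-103 [p,q,r,s=1100]: 00000101  (ones: 2)
  rows 104-111 [p,q,r,s=1101]: 00000101  (ones: 2)
  rows 112-119 [p,q,r,s=1110]: 00000101  (ones: 2)
  rows 120-127 [p,q,r,s=1111]: 00000101  (ones: 2)
Disagreements = 2+2+2+2+2+2+2+2+2+2+2+2+2+2+2+2 = 32

32


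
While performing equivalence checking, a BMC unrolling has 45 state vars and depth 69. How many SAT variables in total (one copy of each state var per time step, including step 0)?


BMC unrolls to depth k, creating one copy of each state var for steps 0..k.
Step count = 69 + 1 = 70 (steps 0 through 69)
Vars per step = 45
Total = 45 * 70 = 3150

3150


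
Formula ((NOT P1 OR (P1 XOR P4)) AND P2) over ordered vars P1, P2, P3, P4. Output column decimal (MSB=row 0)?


Formula: ((NOT P1 OR (P1 XOR P4)) AND P2) over P1, P2, P3, P4 (16 rows)
Evaluate each row (bits = P1,P2,P3,P4, MSB first):
  row 0 [0000]: ((NOT 0 OR (0 XOR 0)) AND 0) -> 0
  row 1 [0001]: ((NOT 0 OR (0 XOR 1)) AND 0) -> 0
  row 2 [0010]: ((NOT 0 OR (0 XOR 0)) AND 0) -> 0
  row 3 [0011]: ((NOT 0 OR (0 XOR 1)) AND 0) -> 0
  row 4 [0100]: ((NOT 0 OR (0 XOR 0)) AND 1) -> 1
  row 5 [0101]: ((NOT 0 OR (0 XOR 1)) AND 1) -> 1
  row 6 [0110]: ((NOT 0 OR (0 XOR 0)) AND 1) -> 1
  row 7 [0111]: ((NOT 0 OR (0 XOR 1)) AND 1) -> 1
  row 8 [1000]: ((NOT 1 OR (1 XOR 0)) AND 0) -> 0
  row 9 [1001]: ((NOT 1 OR (1 XOR 1)) AND 0) -> 0
  row 10 [1010]: ((NOT 1 OR (1 XOR 0)) AND 0) -> 0
  row 11 [1011]: ((NOT 1 OR (1 XOR 1)) AND 0) -> 0
  row 12 [1100]: ((NOT 1 OR (1 XOR 0)) AND 1) -> 1
  row 13 [1101]: ((NOT 1 OR (1 XOR 1)) AND 1) -> 0
  row 14 [1110]: ((NOT 1 OR (1 XOR 0)) AND 1) -> 1
  row 15 [1111]: ((NOT 1 OR (1 XOR 1)) AND 1) -> 0
Full result column, 4 rows per line (P1,P2 fixed per line; P3,P4 runs 00..11 left to right):
  rows 0-3 [P1,P2=00]: 0000  = hex 0
  rows 4-7 [P1,P2=01]: 1111  = hex F
  rows 8-11 [P1,P2=10]: 0000  = hex 0
  rows 12-15 [P1,P2=11]: 1010  = hex A
Output column (row 0 .. row 15) = 0000111100001010
Output column grouped in 4s = 0000 1111 0000 1010 = 0x0F0A
Convert to decimal digit by digit (value = value*16 + digit):
  0 -> 0
  0*16 + 15 (F) = 15
  15*16 + 0 = 240
  240*16 + 10 (A) = 3850
Decimal = 3850

3850


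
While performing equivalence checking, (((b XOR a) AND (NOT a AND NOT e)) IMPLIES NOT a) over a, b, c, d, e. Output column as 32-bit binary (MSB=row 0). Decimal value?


Formula: (((b XOR a) AND (NOT a AND NOT e)) IMPLIES NOT a) over a, b, c, d, e (32 rows)
Evaluate each row (bits = a,b,c,d,e, MSB first):
  row 0 [00000]: (((0 XOR 0) AND (NOT 0 AND NOT 0)) IMPLIES NOT 0) -> 1
  row 1 [00001]: (((0 XOR 0) AND (NOT 0 AND NOT 1)) IMPLIES NOT 0) -> 1
  row 2 [00010]: (((0 XOR 0) AND (NOT 0 AND NOT 0)) IMPLIES NOT 0) -> 1
  row 3 [00011]: (((0 XOR 0) AND (NOT 0 AND NOT 1)) IMPLIES NOT 0) -> 1
  row 4 [00100]: (((0 XOR 0) AND (NOT 0 AND NOT 0)) IMPLIES NOT 0) -> 1
  row 5 [00101]: (((0 XOR 0) AND (NOT 0 AND NOT 1)) IMPLIES NOT 0) -> 1
  row 6 [00110]: (((0 XOR 0) AND (NOT 0 AND NOT 0)) IMPLIES NOT 0) -> 1
  row 7 [00111]: (((0 XOR 0) AND (NOT 0 AND NOT 1)) IMPLIES NOT 0) -> 1
  row 8 [01000]: (((1 XOR 0) AND (NOT 0 AND NOT 0)) IMPLIES NOT 0) -> 1
  row 9 [01001]: (((1 XOR 0) AND (NOT 0 AND NOT 1)) IMPLIES NOT 0) -> 1
  row 10 [01010]: (((1 XOR 0) AND (NOT 0 AND NOT 0)) IMPLIES NOT 0) -> 1
  row 11 [01011]: (((1 XOR 0) AND (NOT 0 AND NOT 1)) IMPLIES NOT 0) -> 1
  row 12 [01100]: (((1 XOR 0) AND (NOT 0 AND NOT 0)) IMPLIES NOT 0) -> 1
  row 13 [01101]: (((1 XOR 0) AND (NOT 0 AND NOT 1)) IMPLIES NOT 0) -> 1
  row 14 [01110]: (((1 XOR 0) AND (NOT 0 AND NOT 0)) IMPLIES NOT 0) -> 1
  row 15 [01111]: (((1 XOR 0) AND (NOT 0 AND NOT 1)) IMPLIES NOT 0) -> 1
  row 16 [10000]: (((0 XOR 1) AND (NOT 1 AND NOT 0)) IMPLIES NOT 1) -> 1
  row 17 [10001]: (((0 XOR 1) AND (NOT 1 AND NOT 1)) IMPLIES NOT 1) -> 1
  row 18 [10010]: (((0 XOR 1) AND (NOT 1 AND NOT 0)) IMPLIES NOT 1) -> 1
  row 19 [10011]: (((0 XOR 1) AND (NOT 1 AND NOT 1)) IMPLIES NOT 1) -> 1
  row 20 [10100]: (((0 XOR 1) AND (NOT 1 AND NOT 0)) IMPLIES NOT 1) -> 1
  row 21 [10101]: (((0 XOR 1) AND (NOT 1 AND NOT 1)) IMPLIES NOT 1) -> 1
  row 22 [10110]: (((0 XOR 1) AND (NOT 1 AND NOT 0)) IMPLIES NOT 1) -> 1
  row 23 [10111]: (((0 XOR 1) AND (NOT 1 AND NOT 1)) IMPLIES NOT 1) -> 1
  row 24 [11000]: (((1 XOR 1) AND (NOT 1 AND NOT 0)) IMPLIES NOT 1) -> 1
  row 25 [11001]: (((1 XOR 1) AND (NOT 1 AND NOT 1)) IMPLIES NOT 1) -> 1
  row 26 [11010]: (((1 XOR 1) AND (NOT 1 AND NOT 0)) IMPLIES NOT 1) -> 1
  row 27 [11011]: (((1 XOR 1) AND (NOT 1 AND NOT 1)) IMPLIES NOT 1) -> 1
  row 28 [11100]: (((1 XOR 1) AND (NOT 1 AND NOT 0)) IMPLIES NOT 1) -> 1
  row 29 [11101]: (((1 XOR 1) AND (NOT 1 AND NOT 1)) IMPLIES NOT 1) -> 1
  row 30 [11110]: (((1 XOR 1) AND (NOT 1 AND NOT 0)) IMPLIES NOT 1) -> 1
  row 31 [11111]: (((1 XOR 1) AND (NOT 1 AND NOT 1)) IMPLIES NOT 1) -> 1
Full result column, 4 rows per line (a,b,c fixed per line; d,e runs 00..11 left to right):
  rows 0-3 [a,b,c=000]: 1111  = hex F
  rows 4-7 [a,b,c=001]: 1111  = hex F
  rows 8-11 [a,b,c=010]: 1111  = hex F
  rows 12-15 [a,b,c=011]: 1111  = hex F
  rows 16-19 [a,b,c=100]: 1111  = hex F
  rows 20-23 [a,b,c=101]: 1111  = hex F
  rows 24-27 [a,b,c=110]: 1111  = hex F
  rows 28-31 [a,b,c=111]: 1111  = hex F
Output column (row 0 .. row 31) = 11111111111111111111111111111111
Output column grouped in 4s = 1111 1111 1111 1111 1111 1111 1111 1111 = 0xFFFFFFFF
Convert to decimal digit by digit (value = value*16 + digit):
  F -> 15
  15*16 + 15 (F) = 255
  255*16 + 15 (F) = 4095
  4095*16 + 15 (F) = 65535
  65535*16 + 15 (F) = 1048575
  1048575*16 + 15 (F) = 16777215
  16777215*16 + 15 (F) = 268435455
  268435455*16 + 15 (F) = 4294967295
Decimal = 4294967295

4294967295


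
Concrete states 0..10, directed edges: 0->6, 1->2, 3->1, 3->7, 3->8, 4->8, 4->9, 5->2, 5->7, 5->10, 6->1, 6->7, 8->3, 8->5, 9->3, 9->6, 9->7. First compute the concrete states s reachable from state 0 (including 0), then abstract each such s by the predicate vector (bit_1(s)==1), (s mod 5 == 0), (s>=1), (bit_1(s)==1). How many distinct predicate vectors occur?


BFS from 0:
Concrete reachable: {0, 1, 2, 6, 7}
Abstract via predicates (bit_1(s)==1), (s mod 5 == 0), (s>=1), (bit_1(s)==1):
  (0,0,1,0) <- {1}
  (0,1,0,0) <- {0}
  (1,0,1,1) <- {2, 6, 7}
Distinct abstract states = 3

3


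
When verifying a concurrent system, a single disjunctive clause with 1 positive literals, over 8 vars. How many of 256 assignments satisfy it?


Step 1: Total=2^8=256
Step 2: Unsat when all 1 false: 2^7=128
Step 3: Sat=256-128=128

128


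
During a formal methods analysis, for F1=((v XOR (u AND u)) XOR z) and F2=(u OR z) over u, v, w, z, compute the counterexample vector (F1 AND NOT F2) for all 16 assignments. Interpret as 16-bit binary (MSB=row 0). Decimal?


F1 = ((v XOR (u AND u)) XOR z)
F2 = (u OR z)
Counterexample to F1=>F2 is where F1=1 and F2=0.
Evaluate each row (bits = u,v,w,z, MSB first):
  row 0 [0000]: F1=0 F2=0 -> F1&~F2 -> 0
  row 1 [0001]: F1=1 F2=1 -> F1&~F2 -> 0
  row 2 [0010]: F1=0 F2=0 -> F1&~F2 -> 0
  row 3 [0011]: F1=1 F2=1 -> F1&~F2 -> 0
  row 4 [0100]: F1=1 F2=0 -> F1&~F2 -> 1
  row 5 [0101]: F1=0 F2=1 -> F1&~F2 -> 0
  row 6 [0110]: F1=1 F2=0 -> F1&~F2 -> 1
  row 7 [0111]: F1=0 F2=1 -> F1&~F2 -> 0
  row 8 [1000]: F1=1 F2=1 -> F1&~F2 -> 0
  row 9 [1001]: F1=0 F2=1 -> F1&~F2 -> 0
  row 10 [1010]: F1=1 F2=1 -> F1&~F2 -> 0
  row 11 [1011]: F1=0 F2=1 -> F1&~F2 -> 0
  row 12 [1100]: F1=0 F2=1 -> F1&~F2 -> 0
  row 13 [1101]: F1=1 F2=1 -> F1&~F2 -> 0
  row 14 [1110]: F1=0 F2=1 -> F1&~F2 -> 0
  row 15 [1111]: F1=1 F2=1 -> F1&~F2 -> 0
Full result column, 4 rows per line (u,v fixed per line; w,z runs 00..11 left to right):
  rows 0-3 [u,v=00]: 0000  = hex 0
  rows 4-7 [u,v=01]: 1010  = hex A
  rows 8-11 [u,v=10]: 0000  = hex 0
  rows 12-15 [u,v=11]: 0000  = hex 0
Counterexample vector (row 0 .. row 15) = 0000101000000000
Output column grouped in 4s = 0000 1010 0000 0000 = 0x0A00
Convert to decimal digit by digit (value = value*16 + digit):
  0 -> 0
  0*16 + 10 (A) = 10
  10*16 + 0 = 160
  160*16 + 0 = 2560
Decimal = 2560

2560


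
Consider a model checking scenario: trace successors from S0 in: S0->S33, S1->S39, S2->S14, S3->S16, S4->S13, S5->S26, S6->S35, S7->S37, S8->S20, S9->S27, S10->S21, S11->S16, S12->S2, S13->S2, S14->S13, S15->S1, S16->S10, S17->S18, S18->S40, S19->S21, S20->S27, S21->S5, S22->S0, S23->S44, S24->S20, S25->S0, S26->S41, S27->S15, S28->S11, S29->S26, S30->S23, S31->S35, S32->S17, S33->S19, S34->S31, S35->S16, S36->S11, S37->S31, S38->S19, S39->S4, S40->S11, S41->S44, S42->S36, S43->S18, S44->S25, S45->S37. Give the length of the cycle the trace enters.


Trace from S0 until a state repeats:
  S0 -> S33 -> S19 -> S21 -> S5 -> S26 -> S41 -> S44 -> S25 -> S0
S0 first seen at step 0, revisited at step 9.
Cycle length = 9 - 0 = 9

9


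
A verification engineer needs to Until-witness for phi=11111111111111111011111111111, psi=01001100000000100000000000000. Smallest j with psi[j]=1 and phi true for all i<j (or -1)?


(phi U psi) at 0: need smallest j with psi[j]=1 and phi[i]=1 for all i in [0,j).
Scan from step 0:
  step 0: phi=1, psi=0 -> continue
  step 1: psi=1 and phi held for [0,1) -> witness found
Witness step = 1

1


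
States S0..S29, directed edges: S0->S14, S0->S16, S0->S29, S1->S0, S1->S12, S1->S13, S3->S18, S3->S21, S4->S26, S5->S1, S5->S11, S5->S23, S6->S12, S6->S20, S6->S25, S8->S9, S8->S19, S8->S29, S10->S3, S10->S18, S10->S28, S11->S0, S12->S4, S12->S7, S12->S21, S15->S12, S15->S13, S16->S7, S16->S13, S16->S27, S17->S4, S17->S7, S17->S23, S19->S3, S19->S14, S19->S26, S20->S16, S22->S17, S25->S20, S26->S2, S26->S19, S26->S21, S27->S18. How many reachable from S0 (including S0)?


BFS from S0:
  layer 0: {S0}
  layer 1: {S14, S16, S29}
  layer 2: {S7, S13, S27}
  layer 3: {S18}
Reachable set: {S0, S7, S13, S14, S16, S18, S27, S29}
Count = 8

8


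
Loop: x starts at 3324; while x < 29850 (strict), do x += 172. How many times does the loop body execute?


Step 1: x goes from 3324 toward 29850 by 172; the body runs while x<29850, so iterations = ceil((bound-start)/step)
Step 2: Distance=26526
Step 3: ceil(26526/172)=155

155


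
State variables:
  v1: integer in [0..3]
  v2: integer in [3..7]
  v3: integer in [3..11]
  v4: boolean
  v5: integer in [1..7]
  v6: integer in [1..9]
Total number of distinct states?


State space = product of domain sizes of all variables.
Domain sizes:
  v1 (integer in [0..3]): 4
  v2 (integer in [3..7]): 5
  v3 (integer in [3..11]): 9
  v4 (boolean): 2
  v5 (integer in [1..7]): 7
  v6 (integer in [1..9]): 9
Product = 4 * 5 * 9 * 2 * 7 * 9 = 22680

22680


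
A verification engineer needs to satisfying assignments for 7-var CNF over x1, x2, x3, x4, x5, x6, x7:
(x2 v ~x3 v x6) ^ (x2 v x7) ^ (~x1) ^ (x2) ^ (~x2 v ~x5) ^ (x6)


CNF with 6 clauses over 7 vars (128 assignments).
An assignment satisfies CNF iff every clause has >=1 true literal.
Check each row (bits = x1,x2,x3,x4,x5,x6,x7; clause T/F shown):
  row 0 [0000000]: clauses=TFTFTF -> 0
  row 1 [0000001]: clauses=TTTFTF -> 0
  row 2 [0000010]: clauses=TFTFTT -> 0
  row 3 [0000011]: clauses=TTTFTT -> 0
  row 4 [0000100]: clauses=TFTFTF -> 0
  (every remaining row is evaluated the same way; all 128 results are listed next)
Full result column, 8 rows per line (x1,x2,x3,x4 fixed per line; x5,x6,x7 runs 000..111 left to right):
  rows 0-7 [x1,x2,x3,x4=0000]: 00000000  (ones: 0)
  rows 8-15 [x1,x2,x3,x4=0001]: 00000000  (ones: 0)
  rows 16-23 [x1,x2,x3,x4=0010]: 00000000  (ones: 0)
  rows 24-31 [x1,x2,x3,x4=0011]: 00000000  (ones: 0)
  rows 32-39 [x1,x2,x3,x4=0100]: 00110000  (ones: 2)
  rows 40-47 [x1,x2,x3,x4=0101]: 00110000  (ones: 2)
  rows 48-55 [x1,x2,x3,x4=0110]: 00110000  (ones: 2)
  rows 56-63 [x1,x2,x3,x4=0111]: 00110000  (ones: 2)
  rows 64-71 [x1,x2,x3,x4=1000]: 00000000  (ones: 0)
  rows 72-79 [x1,x2,x3,x4=1001]: 00000000  (ones: 0)
  rows 80-87 [x1,x2,x3,x4=1010]: 00000000  (ones: 0)
  rows 88-95 [x1,x2,x3,x4=1011]: 00000000  (ones: 0)
  rows 96-103 [x1,x2,x3,x4=1100]: 00000000  (ones: 0)
  rows 104-111 [x1,x2,x3,x4=1101]: 00000000  (ones: 0)
  rows 112-119 [x1,x2,x3,x4=1110]: 00000000  (ones: 0)
  rows 120-127 [x1,x2,x3,x4=1111]: 00000000  (ones: 0)
Satisfying assignments = 0+0+0+0+2+2+2+2+0+0+0+0+0+0+0+0 = 8

8


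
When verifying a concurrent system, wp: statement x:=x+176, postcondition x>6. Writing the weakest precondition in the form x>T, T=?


Formula: wp(x:=E, P) = P[E/x] (substitute E for x in postcondition)
Step 1: Postcondition: x>6
Step 2: Substitute x+176 for x: x+176>6
Step 3: Solve for x: x > 6-176 = -170

-170


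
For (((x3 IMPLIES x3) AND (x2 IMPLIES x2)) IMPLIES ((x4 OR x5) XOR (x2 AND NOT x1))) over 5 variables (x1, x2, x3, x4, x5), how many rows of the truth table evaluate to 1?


Formula: (((x3 IMPLIES x3) AND (x2 IMPLIES x2)) IMPLIES ((x4 OR x5) XOR (x2 AND NOT x1))) over 5 vars (32 rows)
Evaluate each row (x1, x2, x3, x4, x5 as bits, MSB first):
  row 0 [00000]: (((0 IMPLIES 0) AND (0 IMPLIES 0)) IMPLIES ((0 OR 0) XOR (0 AND NOT 0))) -> 0
  row 1 [00001]: (((0 IMPLIES 0) AND (0 IMPLIES 0)) IMPLIES ((0 OR 1) XOR (0 AND NOT 0))) -> 1
  row 2 [00010]: (((0 IMPLIES 0) AND (0 IMPLIES 0)) IMPLIES ((1 OR 0) XOR (0 AND NOT 0))) -> 1
  row 3 [00011]: (((0 IMPLIES 0) AND (0 IMPLIES 0)) IMPLIES ((1 OR 1) XOR (0 AND NOT 0))) -> 1
  row 4 [00100]: (((1 IMPLIES 1) AND (0 IMPLIES 0)) IMPLIES ((0 OR 0) XOR (0 AND NOT 0))) -> 0
  row 5 [00101]: (((1 IMPLIES 1) AND (0 IMPLIES 0)) IMPLIES ((0 OR 1) XOR (0 AND NOT 0))) -> 1
  row 6 [00110]: (((1 IMPLIES 1) AND (0 IMPLIES 0)) IMPLIES ((1 OR 0) XOR (0 AND NOT 0))) -> 1
  row 7 [00111]: (((1 IMPLIES 1) AND (0 IMPLIES 0)) IMPLIES ((1 OR 1) XOR (0 AND NOT 0))) -> 1
  row 8 [01000]: (((0 IMPLIES 0) AND (1 IMPLIES 1)) IMPLIES ((0 OR 0) XOR (1 AND NOT 0))) -> 1
  row 9 [01001]: (((0 IMPLIES 0) AND (1 IMPLIES 1)) IMPLIES ((0 OR 1) XOR (1 AND NOT 0))) -> 0
  row 10 [01010]: (((0 IMPLIES 0) AND (1 IMPLIES 1)) IMPLIES ((1 OR 0) XOR (1 AND NOT 0))) -> 0
  row 11 [01011]: (((0 IMPLIES 0) AND (1 IMPLIES 1)) IMPLIES ((1 OR 1) XOR (1 AND NOT 0))) -> 0
  row 12 [01100]: (((1 IMPLIES 1) AND (1 IMPLIES 1)) IMPLIES ((0 OR 0) XOR (1 AND NOT 0))) -> 1
  row 13 [01101]: (((1 IMPLIES 1) AND (1 IMPLIES 1)) IMPLIES ((0 OR 1) XOR (1 AND NOT 0))) -> 0
  row 14 [01110]: (((1 IMPLIES 1) AND (1 IMPLIES 1)) IMPLIES ((1 OR 0) XOR (1 AND NOT 0))) -> 0
  row 15 [01111]: (((1 IMPLIES 1) AND (1 IMPLIES 1)) IMPLIES ((1 OR 1) XOR (1 AND NOT 0))) -> 0
  row 16 [10000]: (((0 IMPLIES 0) AND (0 IMPLIES 0)) IMPLIES ((0 OR 0) XOR (0 AND NOT 1))) -> 0
  row 17 [10001]: (((0 IMPLIES 0) AND (0 IMPLIES 0)) IMPLIES ((0 OR 1) XOR (0 AND NOT 1))) -> 1
  row 18 [10010]: (((0 IMPLIES 0) AND (0 IMPLIES 0)) IMPLIES ((1 OR 0) XOR (0 AND NOT 1))) -> 1
  row 19 [10011]: (((0 IMPLIES 0) AND (0 IMPLIES 0)) IMPLIES ((1 OR 1) XOR (0 AND NOT 1))) -> 1
  row 20 [10100]: (((1 IMPLIES 1) AND (0 IMPLIES 0)) IMPLIES ((0 OR 0) XOR (0 AND NOT 1))) -> 0
  row 21 [10101]: (((1 IMPLIES 1) AND (0 IMPLIES 0)) IMPLIES ((0 OR 1) XOR (0 AND NOT 1))) -> 1
  row 22 [10110]: (((1 IMPLIES 1) AND (0 IMPLIES 0)) IMPLIES ((1 OR 0) XOR (0 AND NOT 1))) -> 1
  row 23 [10111]: (((1 IMPLIES 1) AND (0 IMPLIES 0)) IMPLIES ((1 OR 1) XOR (0 AND NOT 1))) -> 1
  row 24 [11000]: (((0 IMPLIES 0) AND (1 IMPLIES 1)) IMPLIES ((0 OR 0) XOR (1 AND NOT 1))) -> 0
  row 25 [11001]: (((0 IMPLIES 0) AND (1 IMPLIES 1)) IMPLIES ((0 OR 1) XOR (1 AND NOT 1))) -> 1
  row 26 [11010]: (((0 IMPLIES 0) AND (1 IMPLIES 1)) IMPLIES ((1 OR 0) XOR (1 AND NOT 1))) -> 1
  row 27 [11011]: (((0 IMPLIES 0) AND (1 IMPLIES 1)) IMPLIES ((1 OR 1) XOR (1 AND NOT 1))) -> 1
  row 28 [11100]: (((1 IMPLIES 1) AND (1 IMPLIES 1)) IMPLIES ((0 OR 0) XOR (1 AND NOT 1))) -> 0
  row 29 [11101]: (((1 IMPLIES 1) AND (1 IMPLIES 1)) IMPLIES ((0 OR 1) XOR (1 AND NOT 1))) -> 1
  row 30 [11110]: (((1 IMPLIES 1) AND (1 IMPLIES 1)) IMPLIES ((1 OR 0) XOR (1 AND NOT 1))) -> 1
  row 31 [11111]: (((1 IMPLIES 1) AND (1 IMPLIES 1)) IMPLIES ((1 OR 1) XOR (1 AND NOT 1))) -> 1
Full result column, 8 rows per line (x1,x2 fixed per line; x3,x4,x5 runs 000..111 left to right):
  rows 0-7 [x1,x2=00]: 01110111  (ones: 6)
  rows 8-15 [x1,x2=01]: 10001000  (ones: 2)
  rows 16-23 [x1,x2=10]: 01110111  (ones: 6)
  rows 24-31 [x1,x2=11]: 01110111  (ones: 6)
Count of 1-rows = 6+2+6+6 = 20

20
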